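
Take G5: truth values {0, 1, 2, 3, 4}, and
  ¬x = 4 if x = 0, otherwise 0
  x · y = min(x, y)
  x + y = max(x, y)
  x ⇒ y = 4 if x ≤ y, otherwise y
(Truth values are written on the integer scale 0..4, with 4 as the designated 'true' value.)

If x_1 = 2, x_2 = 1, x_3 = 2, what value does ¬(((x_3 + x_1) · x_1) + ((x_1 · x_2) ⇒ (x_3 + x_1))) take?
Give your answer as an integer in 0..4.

x_3 + x_1 = 2 + 2 = 2
(x_3 + x_1) · x_1 = 2 · 2 = 2
x_1 · x_2 = 2 · 1 = 1
x_3 + x_1 = 2 + 2 = 2
(x_1 · x_2) ⇒ (x_3 + x_1) = 1 ⇒ 2 = 4
((x_3 + x_1) · x_1) + ((x_1 · x_2) ⇒ (x_3 + x_1)) = 2 + 4 = 4
¬(((x_3 + x_1) · x_1) + ((x_1 · x_2) ⇒ (x_3 + x_1))) = ¬4 = 0

0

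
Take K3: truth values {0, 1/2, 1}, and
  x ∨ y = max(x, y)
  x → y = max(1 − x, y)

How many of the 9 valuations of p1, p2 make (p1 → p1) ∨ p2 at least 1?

7

p1 = 0, p2 = 0 ↦ 1  ≥
p1 = 0, p2 = 1/2 ↦ 1  ≥
p1 = 0, p2 = 1 ↦ 1  ≥
p1 = 1/2, p2 = 0 ↦ 1/2  <
p1 = 1/2, p2 = 1/2 ↦ 1/2  <
p1 = 1/2, p2 = 1 ↦ 1  ≥
p1 = 1, p2 = 0 ↦ 1  ≥
p1 = 1, p2 = 1/2 ↦ 1  ≥
p1 = 1, p2 = 1 ↦ 1  ≥
So 7 of the 9 assignments meet the threshold.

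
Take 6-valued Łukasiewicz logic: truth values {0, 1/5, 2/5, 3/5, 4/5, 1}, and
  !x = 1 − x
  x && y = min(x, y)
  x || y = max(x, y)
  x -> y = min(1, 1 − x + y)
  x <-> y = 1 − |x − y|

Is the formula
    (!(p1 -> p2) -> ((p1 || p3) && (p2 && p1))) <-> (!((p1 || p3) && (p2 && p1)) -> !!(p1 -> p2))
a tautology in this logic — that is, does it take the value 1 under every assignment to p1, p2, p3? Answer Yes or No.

Yes

At p1 = 4/5, p2 = 1, p3 = 2/5, for instance:
p1 -> p2 = 4/5 -> 1 = 1
!(p1 -> p2) = !1 = 0
p1 || p3 = 4/5 || 2/5 = 4/5
p2 && p1 = 1 && 4/5 = 4/5
(p1 || p3) && (p2 && p1) = 4/5 && 4/5 = 4/5
!(p1 -> p2) -> ((p1 || p3) && (p2 && p1)) = 0 -> 4/5 = 1
!((p1 || p3) && (p2 && p1)) = !4/5 = 1/5
!!(p1 -> p2) = !0 = 1
!((p1 || p3) && (p2 && p1)) -> !!(p1 -> p2) = 1/5 -> 1 = 1
(!(p1 -> p2) -> ((p1 || p3) && (p2 && p1))) <-> (!((p1 || p3) && (p2 && p1)) -> !!(p1 -> p2)) = 1 <-> 1 = 1
and checking the remaining 215 assignments likewise gives ≥ 1 in every case.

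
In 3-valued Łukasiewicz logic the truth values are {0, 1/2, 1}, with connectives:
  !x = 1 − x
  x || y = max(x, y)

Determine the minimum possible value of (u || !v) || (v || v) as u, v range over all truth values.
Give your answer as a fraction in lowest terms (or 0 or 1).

1/2

Take u = 0, v = 1/2:
!v = !1/2 = 1/2
u || !v = 0 || 1/2 = 1/2
v || v = 1/2 || 1/2 = 1/2
(u || !v) || (v || v) = 1/2 || 1/2 = 1/2
No assignment yields a value below 1/2, so this is the minimum.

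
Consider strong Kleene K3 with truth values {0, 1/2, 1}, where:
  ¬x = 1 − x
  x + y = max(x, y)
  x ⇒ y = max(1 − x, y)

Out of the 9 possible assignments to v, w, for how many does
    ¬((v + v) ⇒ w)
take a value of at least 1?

v = 0, w = 0 ↦ 0  <
v = 0, w = 1/2 ↦ 0  <
v = 0, w = 1 ↦ 0  <
v = 1/2, w = 0 ↦ 1/2  <
v = 1/2, w = 1/2 ↦ 1/2  <
v = 1/2, w = 1 ↦ 0  <
v = 1, w = 0 ↦ 1  ≥
v = 1, w = 1/2 ↦ 1/2  <
v = 1, w = 1 ↦ 0  <
So 1 of the 9 assignments meets the threshold.

1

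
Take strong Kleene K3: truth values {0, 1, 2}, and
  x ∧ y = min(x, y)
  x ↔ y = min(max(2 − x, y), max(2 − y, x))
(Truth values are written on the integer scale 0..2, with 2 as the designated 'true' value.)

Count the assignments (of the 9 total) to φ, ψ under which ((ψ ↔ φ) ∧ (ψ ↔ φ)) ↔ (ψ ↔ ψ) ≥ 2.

2

φ = 0, ψ = 0 ↦ 2  ≥
φ = 0, ψ = 1 ↦ 1  <
φ = 0, ψ = 2 ↦ 0  <
φ = 1, ψ = 0 ↦ 1  <
φ = 1, ψ = 1 ↦ 1  <
φ = 1, ψ = 2 ↦ 1  <
φ = 2, ψ = 0 ↦ 0  <
φ = 2, ψ = 1 ↦ 1  <
φ = 2, ψ = 2 ↦ 2  ≥
So 2 of the 9 assignments meet the threshold.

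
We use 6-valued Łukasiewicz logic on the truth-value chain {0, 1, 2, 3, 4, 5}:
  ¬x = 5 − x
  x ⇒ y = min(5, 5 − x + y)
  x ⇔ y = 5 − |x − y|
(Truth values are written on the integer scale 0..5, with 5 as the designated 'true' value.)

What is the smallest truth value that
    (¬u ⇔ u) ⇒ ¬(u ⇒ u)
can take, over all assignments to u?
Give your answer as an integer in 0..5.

Take u = 2:
¬u = ¬2 = 3
¬u ⇔ u = 3 ⇔ 2 = 4
u ⇒ u = 2 ⇒ 2 = 5
¬(u ⇒ u) = ¬5 = 0
(¬u ⇔ u) ⇒ ¬(u ⇒ u) = 4 ⇒ 0 = 1
No assignment yields a value below 1, so this is the minimum.

1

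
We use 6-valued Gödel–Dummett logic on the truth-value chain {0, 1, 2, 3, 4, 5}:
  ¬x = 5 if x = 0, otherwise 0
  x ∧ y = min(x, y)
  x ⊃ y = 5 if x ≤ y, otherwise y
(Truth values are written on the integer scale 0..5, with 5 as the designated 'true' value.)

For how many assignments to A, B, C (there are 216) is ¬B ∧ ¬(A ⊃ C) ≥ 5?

value 5: 5 assignments (counts)
value 0: 211 assignments
So 5 of the 216 assignments meet the threshold.

5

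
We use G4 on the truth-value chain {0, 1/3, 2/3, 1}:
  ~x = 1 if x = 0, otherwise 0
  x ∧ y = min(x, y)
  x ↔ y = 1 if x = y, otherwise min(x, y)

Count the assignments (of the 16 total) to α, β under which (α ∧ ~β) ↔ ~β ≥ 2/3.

α = 0, β = 0 ↦ 0  <
α = 0, β = 1/3 ↦ 1  ≥
α = 0, β = 2/3 ↦ 1  ≥
α = 0, β = 1 ↦ 1  ≥
α = 1/3, β = 0 ↦ 1/3  <
α = 1/3, β = 1/3 ↦ 1  ≥
α = 1/3, β = 2/3 ↦ 1  ≥
α = 1/3, β = 1 ↦ 1  ≥
α = 2/3, β = 0 ↦ 2/3  ≥
α = 2/3, β = 1/3 ↦ 1  ≥
α = 2/3, β = 2/3 ↦ 1  ≥
α = 2/3, β = 1 ↦ 1  ≥
α = 1, β = 0 ↦ 1  ≥
α = 1, β = 1/3 ↦ 1  ≥
α = 1, β = 2/3 ↦ 1  ≥
α = 1, β = 1 ↦ 1  ≥
So 14 of the 16 assignments meet the threshold.

14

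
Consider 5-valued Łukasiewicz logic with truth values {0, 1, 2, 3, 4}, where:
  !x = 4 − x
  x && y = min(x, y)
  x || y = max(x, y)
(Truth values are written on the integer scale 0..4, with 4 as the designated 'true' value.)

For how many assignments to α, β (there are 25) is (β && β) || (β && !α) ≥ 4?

5

value 4: 5 assignments (counts)
value 3: 5 assignments
value 2: 5 assignments
value 1: 5 assignments
value 0: 5 assignments
So 5 of the 25 assignments meet the threshold.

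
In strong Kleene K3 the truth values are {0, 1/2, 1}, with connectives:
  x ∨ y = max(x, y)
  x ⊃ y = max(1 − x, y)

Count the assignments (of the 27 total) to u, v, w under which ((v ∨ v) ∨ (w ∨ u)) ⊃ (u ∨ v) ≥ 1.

value 1: 16 assignments (counts)
value 1/2: 10 assignments
value 0: 1 assignment
So 16 of the 27 assignments meet the threshold.

16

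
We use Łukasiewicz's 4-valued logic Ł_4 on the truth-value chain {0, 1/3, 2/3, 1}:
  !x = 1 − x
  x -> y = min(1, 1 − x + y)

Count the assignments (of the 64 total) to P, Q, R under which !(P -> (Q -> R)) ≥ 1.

1

value 1: 1 assignment (counts)
value 2/3: 3 assignments
value 1/3: 6 assignments
value 0: 54 assignments
So 1 of the 64 assignments meets the threshold.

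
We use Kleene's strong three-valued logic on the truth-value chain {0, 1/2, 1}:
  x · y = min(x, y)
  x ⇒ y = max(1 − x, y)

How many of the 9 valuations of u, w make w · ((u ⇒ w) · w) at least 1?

u = 0, w = 0 ↦ 0  <
u = 0, w = 1/2 ↦ 1/2  <
u = 0, w = 1 ↦ 1  ≥
u = 1/2, w = 0 ↦ 0  <
u = 1/2, w = 1/2 ↦ 1/2  <
u = 1/2, w = 1 ↦ 1  ≥
u = 1, w = 0 ↦ 0  <
u = 1, w = 1/2 ↦ 1/2  <
u = 1, w = 1 ↦ 1  ≥
So 3 of the 9 assignments meet the threshold.

3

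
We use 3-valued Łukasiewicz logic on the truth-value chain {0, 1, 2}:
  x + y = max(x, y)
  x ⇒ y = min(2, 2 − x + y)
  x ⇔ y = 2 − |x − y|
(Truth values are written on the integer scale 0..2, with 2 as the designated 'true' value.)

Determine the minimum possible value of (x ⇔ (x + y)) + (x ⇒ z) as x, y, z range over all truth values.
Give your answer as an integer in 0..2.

1

Take x = 1, y = 2, z = 0:
x + y = 1 + 2 = 2
x ⇔ (x + y) = 1 ⇔ 2 = 1
x ⇒ z = 1 ⇒ 0 = 1
(x ⇔ (x + y)) + (x ⇒ z) = 1 + 1 = 1
No assignment yields a value below 1, so this is the minimum.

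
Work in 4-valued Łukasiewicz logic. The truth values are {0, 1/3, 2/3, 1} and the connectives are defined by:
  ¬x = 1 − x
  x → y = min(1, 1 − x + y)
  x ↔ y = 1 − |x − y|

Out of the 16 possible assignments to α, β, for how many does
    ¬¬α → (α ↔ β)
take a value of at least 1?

12

α = 0, β = 0 ↦ 1  ≥
α = 0, β = 1/3 ↦ 1  ≥
α = 0, β = 2/3 ↦ 1  ≥
α = 0, β = 1 ↦ 1  ≥
α = 1/3, β = 0 ↦ 1  ≥
α = 1/3, β = 1/3 ↦ 1  ≥
α = 1/3, β = 2/3 ↦ 1  ≥
α = 1/3, β = 1 ↦ 1  ≥
α = 2/3, β = 0 ↦ 2/3  <
α = 2/3, β = 1/3 ↦ 1  ≥
α = 2/3, β = 2/3 ↦ 1  ≥
α = 2/3, β = 1 ↦ 1  ≥
α = 1, β = 0 ↦ 0  <
α = 1, β = 1/3 ↦ 1/3  <
α = 1, β = 2/3 ↦ 2/3  <
α = 1, β = 1 ↦ 1  ≥
So 12 of the 16 assignments meet the threshold.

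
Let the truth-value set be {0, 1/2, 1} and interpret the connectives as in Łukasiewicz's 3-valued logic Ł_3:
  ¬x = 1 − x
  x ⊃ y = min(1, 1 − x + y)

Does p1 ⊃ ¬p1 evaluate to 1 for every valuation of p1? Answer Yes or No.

No

Counterexample: take p1 = 1.
¬p1 = ¬1 = 0
p1 ⊃ ¬p1 = 1 ⊃ 0 = 0
This gives 0 ≠ 1.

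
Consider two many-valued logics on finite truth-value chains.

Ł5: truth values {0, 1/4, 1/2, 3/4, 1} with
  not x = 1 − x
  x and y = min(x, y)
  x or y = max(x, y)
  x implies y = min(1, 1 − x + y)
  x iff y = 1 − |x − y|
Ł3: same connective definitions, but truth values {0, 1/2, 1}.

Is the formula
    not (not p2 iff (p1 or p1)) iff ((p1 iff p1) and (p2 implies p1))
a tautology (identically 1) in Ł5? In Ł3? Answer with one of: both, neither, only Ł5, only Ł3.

In Ł5: at p1 = 1/4, p2 = 0 the value is 3/4 — not a tautology.
In Ł3: at p1 = 1/2, p2 = 0 the value is 1/2 — not a tautology.

neither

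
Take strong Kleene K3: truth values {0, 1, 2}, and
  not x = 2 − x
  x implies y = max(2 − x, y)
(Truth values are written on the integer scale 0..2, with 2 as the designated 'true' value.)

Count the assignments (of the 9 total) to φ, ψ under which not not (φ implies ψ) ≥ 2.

5

φ = 0, ψ = 0 ↦ 2  ≥
φ = 0, ψ = 1 ↦ 2  ≥
φ = 0, ψ = 2 ↦ 2  ≥
φ = 1, ψ = 0 ↦ 1  <
φ = 1, ψ = 1 ↦ 1  <
φ = 1, ψ = 2 ↦ 2  ≥
φ = 2, ψ = 0 ↦ 0  <
φ = 2, ψ = 1 ↦ 1  <
φ = 2, ψ = 2 ↦ 2  ≥
So 5 of the 9 assignments meet the threshold.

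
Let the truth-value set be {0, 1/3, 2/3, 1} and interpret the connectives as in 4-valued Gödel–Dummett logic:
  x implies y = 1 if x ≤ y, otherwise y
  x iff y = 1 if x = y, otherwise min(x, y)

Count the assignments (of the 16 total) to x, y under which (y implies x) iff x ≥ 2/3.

13

x = 0, y = 0 ↦ 0  <
x = 0, y = 1/3 ↦ 1  ≥
x = 0, y = 2/3 ↦ 1  ≥
x = 0, y = 1 ↦ 1  ≥
x = 1/3, y = 0 ↦ 1/3  <
x = 1/3, y = 1/3 ↦ 1/3  <
x = 1/3, y = 2/3 ↦ 1  ≥
x = 1/3, y = 1 ↦ 1  ≥
x = 2/3, y = 0 ↦ 2/3  ≥
x = 2/3, y = 1/3 ↦ 2/3  ≥
x = 2/3, y = 2/3 ↦ 2/3  ≥
x = 2/3, y = 1 ↦ 1  ≥
x = 1, y = 0 ↦ 1  ≥
x = 1, y = 1/3 ↦ 1  ≥
x = 1, y = 2/3 ↦ 1  ≥
x = 1, y = 1 ↦ 1  ≥
So 13 of the 16 assignments meet the threshold.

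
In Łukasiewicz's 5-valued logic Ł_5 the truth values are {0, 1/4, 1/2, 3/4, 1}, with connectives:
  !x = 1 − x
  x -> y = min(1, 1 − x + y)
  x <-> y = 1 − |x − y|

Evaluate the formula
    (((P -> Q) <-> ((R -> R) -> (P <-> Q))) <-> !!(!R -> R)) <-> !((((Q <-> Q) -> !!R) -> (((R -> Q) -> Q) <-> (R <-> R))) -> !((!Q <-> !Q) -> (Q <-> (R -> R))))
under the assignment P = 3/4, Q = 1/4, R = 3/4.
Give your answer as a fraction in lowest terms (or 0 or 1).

P -> Q = 3/4 -> 1/4 = 1/2
R -> R = 3/4 -> 3/4 = 1
P <-> Q = 3/4 <-> 1/4 = 1/2
(R -> R) -> (P <-> Q) = 1 -> 1/2 = 1/2
(P -> Q) <-> ((R -> R) -> (P <-> Q)) = 1/2 <-> 1/2 = 1
!R = !3/4 = 1/4
!R -> R = 1/4 -> 3/4 = 1
!(!R -> R) = !1 = 0
!!(!R -> R) = !0 = 1
((P -> Q) <-> ((R -> R) -> (P <-> Q))) <-> !!(!R -> R) = 1 <-> 1 = 1
Q <-> Q = 1/4 <-> 1/4 = 1
!R = !3/4 = 1/4
!!R = !1/4 = 3/4
(Q <-> Q) -> !!R = 1 -> 3/4 = 3/4
R -> Q = 3/4 -> 1/4 = 1/2
(R -> Q) -> Q = 1/2 -> 1/4 = 3/4
R <-> R = 3/4 <-> 3/4 = 1
((R -> Q) -> Q) <-> (R <-> R) = 3/4 <-> 1 = 3/4
((Q <-> Q) -> !!R) -> (((R -> Q) -> Q) <-> (R <-> R)) = 3/4 -> 3/4 = 1
!Q = !1/4 = 3/4
!Q = !1/4 = 3/4
!Q <-> !Q = 3/4 <-> 3/4 = 1
R -> R = 3/4 -> 3/4 = 1
Q <-> (R -> R) = 1/4 <-> 1 = 1/4
(!Q <-> !Q) -> (Q <-> (R -> R)) = 1 -> 1/4 = 1/4
!((!Q <-> !Q) -> (Q <-> (R -> R))) = !1/4 = 3/4
(((Q <-> Q) -> !!R) -> (((R -> Q) -> Q) <-> (R <-> R))) -> !((!Q <-> !Q) -> (Q <-> (R -> R))) = 1 -> 3/4 = 3/4
!((((Q <-> Q) -> !!R) -> (((R -> Q) -> Q) <-> (R <-> R))) -> !((!Q <-> !Q) -> (Q <-> (R -> R)))) = !3/4 = 1/4
(((P -> Q) <-> ((R -> R) -> (P <-> Q))) <-> !!(!R -> R)) <-> !((((Q <-> Q) -> !!R) -> (((R -> Q) -> Q) <-> (R <-> R))) -> !((!Q <-> !Q) -> (Q <-> (R -> R)))) = 1 <-> 1/4 = 1/4

1/4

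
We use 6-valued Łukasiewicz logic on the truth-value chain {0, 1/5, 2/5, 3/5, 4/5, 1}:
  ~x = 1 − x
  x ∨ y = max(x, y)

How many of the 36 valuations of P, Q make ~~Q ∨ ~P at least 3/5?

value 1: 11 assignments (counts)
value 4/5: 9 assignments (counts)
value 3/5: 7 assignments (counts)
value 2/5: 5 assignments
value 1/5: 3 assignments
value 0: 1 assignment
So 27 of the 36 assignments meet the threshold.

27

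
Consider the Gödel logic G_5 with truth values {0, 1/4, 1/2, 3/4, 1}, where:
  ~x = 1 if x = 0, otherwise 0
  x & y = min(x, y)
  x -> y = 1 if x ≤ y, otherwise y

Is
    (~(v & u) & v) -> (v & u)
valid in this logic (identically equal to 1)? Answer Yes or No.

Counterexample: take u = 0, v = 1/4.
v & u = 1/4 & 0 = 0
~(v & u) = ~0 = 1
~(v & u) & v = 1 & 1/4 = 1/4
v & u = 1/4 & 0 = 0
(~(v & u) & v) -> (v & u) = 1/4 -> 0 = 0
This gives 0 ≠ 1.

No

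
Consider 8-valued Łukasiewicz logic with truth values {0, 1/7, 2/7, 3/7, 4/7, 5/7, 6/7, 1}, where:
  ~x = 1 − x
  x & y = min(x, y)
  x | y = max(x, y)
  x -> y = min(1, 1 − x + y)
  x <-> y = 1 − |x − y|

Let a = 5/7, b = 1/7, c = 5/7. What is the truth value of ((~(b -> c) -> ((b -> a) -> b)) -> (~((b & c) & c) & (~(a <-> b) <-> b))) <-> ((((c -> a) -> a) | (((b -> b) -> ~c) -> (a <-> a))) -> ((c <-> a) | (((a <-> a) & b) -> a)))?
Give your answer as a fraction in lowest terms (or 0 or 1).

b -> c = 1/7 -> 5/7 = 1
~(b -> c) = ~1 = 0
b -> a = 1/7 -> 5/7 = 1
(b -> a) -> b = 1 -> 1/7 = 1/7
~(b -> c) -> ((b -> a) -> b) = 0 -> 1/7 = 1
b & c = 1/7 & 5/7 = 1/7
(b & c) & c = 1/7 & 5/7 = 1/7
~((b & c) & c) = ~1/7 = 6/7
a <-> b = 5/7 <-> 1/7 = 3/7
~(a <-> b) = ~3/7 = 4/7
~(a <-> b) <-> b = 4/7 <-> 1/7 = 4/7
~((b & c) & c) & (~(a <-> b) <-> b) = 6/7 & 4/7 = 4/7
(~(b -> c) -> ((b -> a) -> b)) -> (~((b & c) & c) & (~(a <-> b) <-> b)) = 1 -> 4/7 = 4/7
c -> a = 5/7 -> 5/7 = 1
(c -> a) -> a = 1 -> 5/7 = 5/7
b -> b = 1/7 -> 1/7 = 1
~c = ~5/7 = 2/7
(b -> b) -> ~c = 1 -> 2/7 = 2/7
a <-> a = 5/7 <-> 5/7 = 1
((b -> b) -> ~c) -> (a <-> a) = 2/7 -> 1 = 1
((c -> a) -> a) | (((b -> b) -> ~c) -> (a <-> a)) = 5/7 | 1 = 1
c <-> a = 5/7 <-> 5/7 = 1
a <-> a = 5/7 <-> 5/7 = 1
(a <-> a) & b = 1 & 1/7 = 1/7
((a <-> a) & b) -> a = 1/7 -> 5/7 = 1
(c <-> a) | (((a <-> a) & b) -> a) = 1 | 1 = 1
(((c -> a) -> a) | (((b -> b) -> ~c) -> (a <-> a))) -> ((c <-> a) | (((a <-> a) & b) -> a)) = 1 -> 1 = 1
((~(b -> c) -> ((b -> a) -> b)) -> (~((b & c) & c) & (~(a <-> b) <-> b))) <-> ((((c -> a) -> a) | (((b -> b) -> ~c) -> (a <-> a))) -> ((c <-> a) | (((a <-> a) & b) -> a))) = 4/7 <-> 1 = 4/7

4/7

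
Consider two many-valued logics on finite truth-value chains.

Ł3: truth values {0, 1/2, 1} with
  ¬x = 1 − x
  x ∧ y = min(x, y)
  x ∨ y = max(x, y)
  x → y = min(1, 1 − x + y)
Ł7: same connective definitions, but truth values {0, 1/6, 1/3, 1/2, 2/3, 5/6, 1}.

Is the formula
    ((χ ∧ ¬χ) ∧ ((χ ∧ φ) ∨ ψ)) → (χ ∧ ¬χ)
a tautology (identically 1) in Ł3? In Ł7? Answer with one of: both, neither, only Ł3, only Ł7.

both

In Ł3: every assignment gives 1 — tautology.
In Ł7: every assignment gives 1 — tautology.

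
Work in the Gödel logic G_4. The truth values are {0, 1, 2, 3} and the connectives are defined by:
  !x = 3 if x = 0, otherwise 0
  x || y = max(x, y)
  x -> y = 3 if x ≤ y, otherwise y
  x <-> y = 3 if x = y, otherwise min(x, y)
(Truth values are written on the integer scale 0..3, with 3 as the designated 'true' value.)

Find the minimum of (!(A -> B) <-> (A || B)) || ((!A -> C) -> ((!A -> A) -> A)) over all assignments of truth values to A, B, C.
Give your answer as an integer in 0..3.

1

Take A = 1, B = 0, C = 0:
A -> B = 1 -> 0 = 0
!(A -> B) = !0 = 3
A || B = 1 || 0 = 1
!(A -> B) <-> (A || B) = 3 <-> 1 = 1
!A = !1 = 0
!A -> C = 0 -> 0 = 3
!A = !1 = 0
!A -> A = 0 -> 1 = 3
(!A -> A) -> A = 3 -> 1 = 1
(!A -> C) -> ((!A -> A) -> A) = 3 -> 1 = 1
(!(A -> B) <-> (A || B)) || ((!A -> C) -> ((!A -> A) -> A)) = 1 || 1 = 1
No assignment yields a value below 1, so this is the minimum.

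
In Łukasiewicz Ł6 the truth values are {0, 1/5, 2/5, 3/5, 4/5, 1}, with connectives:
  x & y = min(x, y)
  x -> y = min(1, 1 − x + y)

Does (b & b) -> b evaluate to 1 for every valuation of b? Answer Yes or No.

b = 0 ↦ 1
b = 1/5 ↦ 1
b = 2/5 ↦ 1
b = 3/5 ↦ 1
b = 4/5 ↦ 1
b = 1 ↦ 1
Every assignment gives a value ≥ 1.

Yes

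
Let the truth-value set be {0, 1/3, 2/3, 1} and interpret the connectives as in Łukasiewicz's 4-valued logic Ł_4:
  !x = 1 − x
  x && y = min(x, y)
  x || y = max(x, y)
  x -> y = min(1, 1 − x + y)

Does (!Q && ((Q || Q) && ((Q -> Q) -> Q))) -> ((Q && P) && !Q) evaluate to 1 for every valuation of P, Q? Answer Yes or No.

Counterexample: take P = 0, Q = 1/3.
!Q = !1/3 = 2/3
Q || Q = 1/3 || 1/3 = 1/3
Q -> Q = 1/3 -> 1/3 = 1
(Q -> Q) -> Q = 1 -> 1/3 = 1/3
(Q || Q) && ((Q -> Q) -> Q) = 1/3 && 1/3 = 1/3
!Q && ((Q || Q) && ((Q -> Q) -> Q)) = 2/3 && 1/3 = 1/3
Q && P = 1/3 && 0 = 0
!Q = !1/3 = 2/3
(Q && P) && !Q = 0 && 2/3 = 0
(!Q && ((Q || Q) && ((Q -> Q) -> Q))) -> ((Q && P) && !Q) = 1/3 -> 0 = 2/3
This gives 2/3 ≠ 1.

No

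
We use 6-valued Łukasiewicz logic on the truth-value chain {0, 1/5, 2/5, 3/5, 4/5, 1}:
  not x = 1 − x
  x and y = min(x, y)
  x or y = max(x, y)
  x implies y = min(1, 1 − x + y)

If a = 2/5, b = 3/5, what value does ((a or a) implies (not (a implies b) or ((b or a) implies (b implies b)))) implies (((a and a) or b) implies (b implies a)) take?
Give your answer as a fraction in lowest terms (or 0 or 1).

1

a or a = 2/5 or 2/5 = 2/5
a implies b = 2/5 implies 3/5 = 1
not (a implies b) = not 1 = 0
b or a = 3/5 or 2/5 = 3/5
b implies b = 3/5 implies 3/5 = 1
(b or a) implies (b implies b) = 3/5 implies 1 = 1
not (a implies b) or ((b or a) implies (b implies b)) = 0 or 1 = 1
(a or a) implies (not (a implies b) or ((b or a) implies (b implies b))) = 2/5 implies 1 = 1
a and a = 2/5 and 2/5 = 2/5
(a and a) or b = 2/5 or 3/5 = 3/5
b implies a = 3/5 implies 2/5 = 4/5
((a and a) or b) implies (b implies a) = 3/5 implies 4/5 = 1
((a or a) implies (not (a implies b) or ((b or a) implies (b implies b)))) implies (((a and a) or b) implies (b implies a)) = 1 implies 1 = 1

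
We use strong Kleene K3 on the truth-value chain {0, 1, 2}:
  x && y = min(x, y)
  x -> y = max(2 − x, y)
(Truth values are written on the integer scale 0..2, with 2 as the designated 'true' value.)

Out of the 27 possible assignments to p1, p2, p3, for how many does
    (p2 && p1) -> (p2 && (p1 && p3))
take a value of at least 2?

value 2: 16 assignments (counts)
value 1: 10 assignments
value 0: 1 assignment
So 16 of the 27 assignments meet the threshold.

16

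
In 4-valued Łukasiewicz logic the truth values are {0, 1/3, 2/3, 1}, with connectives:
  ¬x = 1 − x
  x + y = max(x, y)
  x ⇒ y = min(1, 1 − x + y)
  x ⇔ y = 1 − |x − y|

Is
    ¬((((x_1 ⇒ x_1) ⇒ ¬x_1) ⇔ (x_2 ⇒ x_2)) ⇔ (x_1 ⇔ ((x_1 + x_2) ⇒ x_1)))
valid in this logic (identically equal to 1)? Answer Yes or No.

No

Counterexample: take x_1 = 0, x_2 = 1/3.
x_1 ⇒ x_1 = 0 ⇒ 0 = 1
¬x_1 = ¬0 = 1
(x_1 ⇒ x_1) ⇒ ¬x_1 = 1 ⇒ 1 = 1
x_2 ⇒ x_2 = 1/3 ⇒ 1/3 = 1
((x_1 ⇒ x_1) ⇒ ¬x_1) ⇔ (x_2 ⇒ x_2) = 1 ⇔ 1 = 1
x_1 + x_2 = 0 + 1/3 = 1/3
(x_1 + x_2) ⇒ x_1 = 1/3 ⇒ 0 = 2/3
x_1 ⇔ ((x_1 + x_2) ⇒ x_1) = 0 ⇔ 2/3 = 1/3
(((x_1 ⇒ x_1) ⇒ ¬x_1) ⇔ (x_2 ⇒ x_2)) ⇔ (x_1 ⇔ ((x_1 + x_2) ⇒ x_1)) = 1 ⇔ 1/3 = 1/3
¬((((x_1 ⇒ x_1) ⇒ ¬x_1) ⇔ (x_2 ⇒ x_2)) ⇔ (x_1 ⇔ ((x_1 + x_2) ⇒ x_1))) = ¬1/3 = 2/3
This gives 2/3 ≠ 1.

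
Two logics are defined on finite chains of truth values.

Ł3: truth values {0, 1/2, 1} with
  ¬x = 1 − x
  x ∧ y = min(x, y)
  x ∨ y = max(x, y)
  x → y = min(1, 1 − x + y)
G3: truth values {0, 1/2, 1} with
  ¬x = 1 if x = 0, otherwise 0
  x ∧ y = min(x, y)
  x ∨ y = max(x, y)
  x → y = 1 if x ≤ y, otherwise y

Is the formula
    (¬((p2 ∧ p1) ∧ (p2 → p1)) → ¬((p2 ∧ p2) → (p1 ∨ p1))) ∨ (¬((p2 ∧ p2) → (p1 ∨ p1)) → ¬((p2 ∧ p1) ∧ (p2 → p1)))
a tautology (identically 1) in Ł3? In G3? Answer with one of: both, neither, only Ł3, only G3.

both

In Ł3: every assignment gives 1 — tautology.
In G3: every assignment gives 1 — tautology.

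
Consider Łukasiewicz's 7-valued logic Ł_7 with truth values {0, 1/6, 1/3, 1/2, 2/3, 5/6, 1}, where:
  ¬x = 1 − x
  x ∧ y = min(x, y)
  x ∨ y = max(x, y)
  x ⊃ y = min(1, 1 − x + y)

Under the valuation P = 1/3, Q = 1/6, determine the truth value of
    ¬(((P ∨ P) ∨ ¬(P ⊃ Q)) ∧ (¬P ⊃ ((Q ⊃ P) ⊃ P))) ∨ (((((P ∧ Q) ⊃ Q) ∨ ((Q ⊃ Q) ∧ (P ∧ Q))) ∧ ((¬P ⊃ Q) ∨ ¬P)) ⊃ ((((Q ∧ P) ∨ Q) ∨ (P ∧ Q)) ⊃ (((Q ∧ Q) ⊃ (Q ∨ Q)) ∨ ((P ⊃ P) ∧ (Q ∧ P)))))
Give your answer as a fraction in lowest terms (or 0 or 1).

1

P ∨ P = 1/3 ∨ 1/3 = 1/3
P ⊃ Q = 1/3 ⊃ 1/6 = 5/6
¬(P ⊃ Q) = ¬5/6 = 1/6
(P ∨ P) ∨ ¬(P ⊃ Q) = 1/3 ∨ 1/6 = 1/3
¬P = ¬1/3 = 2/3
Q ⊃ P = 1/6 ⊃ 1/3 = 1
(Q ⊃ P) ⊃ P = 1 ⊃ 1/3 = 1/3
¬P ⊃ ((Q ⊃ P) ⊃ P) = 2/3 ⊃ 1/3 = 2/3
((P ∨ P) ∨ ¬(P ⊃ Q)) ∧ (¬P ⊃ ((Q ⊃ P) ⊃ P)) = 1/3 ∧ 2/3 = 1/3
¬(((P ∨ P) ∨ ¬(P ⊃ Q)) ∧ (¬P ⊃ ((Q ⊃ P) ⊃ P))) = ¬1/3 = 2/3
P ∧ Q = 1/3 ∧ 1/6 = 1/6
(P ∧ Q) ⊃ Q = 1/6 ⊃ 1/6 = 1
Q ⊃ Q = 1/6 ⊃ 1/6 = 1
P ∧ Q = 1/3 ∧ 1/6 = 1/6
(Q ⊃ Q) ∧ (P ∧ Q) = 1 ∧ 1/6 = 1/6
((P ∧ Q) ⊃ Q) ∨ ((Q ⊃ Q) ∧ (P ∧ Q)) = 1 ∨ 1/6 = 1
¬P = ¬1/3 = 2/3
¬P ⊃ Q = 2/3 ⊃ 1/6 = 1/2
¬P = ¬1/3 = 2/3
(¬P ⊃ Q) ∨ ¬P = 1/2 ∨ 2/3 = 2/3
(((P ∧ Q) ⊃ Q) ∨ ((Q ⊃ Q) ∧ (P ∧ Q))) ∧ ((¬P ⊃ Q) ∨ ¬P) = 1 ∧ 2/3 = 2/3
Q ∧ P = 1/6 ∧ 1/3 = 1/6
(Q ∧ P) ∨ Q = 1/6 ∨ 1/6 = 1/6
P ∧ Q = 1/3 ∧ 1/6 = 1/6
((Q ∧ P) ∨ Q) ∨ (P ∧ Q) = 1/6 ∨ 1/6 = 1/6
Q ∧ Q = 1/6 ∧ 1/6 = 1/6
Q ∨ Q = 1/6 ∨ 1/6 = 1/6
(Q ∧ Q) ⊃ (Q ∨ Q) = 1/6 ⊃ 1/6 = 1
P ⊃ P = 1/3 ⊃ 1/3 = 1
Q ∧ P = 1/6 ∧ 1/3 = 1/6
(P ⊃ P) ∧ (Q ∧ P) = 1 ∧ 1/6 = 1/6
((Q ∧ Q) ⊃ (Q ∨ Q)) ∨ ((P ⊃ P) ∧ (Q ∧ P)) = 1 ∨ 1/6 = 1
(((Q ∧ P) ∨ Q) ∨ (P ∧ Q)) ⊃ (((Q ∧ Q) ⊃ (Q ∨ Q)) ∨ ((P ⊃ P) ∧ (Q ∧ P))) = 1/6 ⊃ 1 = 1
((((P ∧ Q) ⊃ Q) ∨ ((Q ⊃ Q) ∧ (P ∧ Q))) ∧ ((¬P ⊃ Q) ∨ ¬P)) ⊃ ((((Q ∧ P) ∨ Q) ∨ (P ∧ Q)) ⊃ (((Q ∧ Q) ⊃ (Q ∨ Q)) ∨ ((P ⊃ P) ∧ (Q ∧ P)))) = 2/3 ⊃ 1 = 1
¬(((P ∨ P) ∨ ¬(P ⊃ Q)) ∧ (¬P ⊃ ((Q ⊃ P) ⊃ P))) ∨ (((((P ∧ Q) ⊃ Q) ∨ ((Q ⊃ Q) ∧ (P ∧ Q))) ∧ ((¬P ⊃ Q) ∨ ¬P)) ⊃ ((((Q ∧ P) ∨ Q) ∨ (P ∧ Q)) ⊃ (((Q ∧ Q) ⊃ (Q ∨ Q)) ∨ ((P ⊃ P) ∧ (Q ∧ P))))) = 2/3 ∨ 1 = 1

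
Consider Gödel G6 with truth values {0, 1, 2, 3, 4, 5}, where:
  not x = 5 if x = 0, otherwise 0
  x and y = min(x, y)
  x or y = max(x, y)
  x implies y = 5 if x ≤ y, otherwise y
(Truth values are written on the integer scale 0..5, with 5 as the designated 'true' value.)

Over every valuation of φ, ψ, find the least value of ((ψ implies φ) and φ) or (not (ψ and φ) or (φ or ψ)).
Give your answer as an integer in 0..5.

Take φ = 1, ψ = 1:
ψ implies φ = 1 implies 1 = 5
(ψ implies φ) and φ = 5 and 1 = 1
ψ and φ = 1 and 1 = 1
not (ψ and φ) = not 1 = 0
φ or ψ = 1 or 1 = 1
not (ψ and φ) or (φ or ψ) = 0 or 1 = 1
((ψ implies φ) and φ) or (not (ψ and φ) or (φ or ψ)) = 1 or 1 = 1
No assignment yields a value below 1, so this is the minimum.

1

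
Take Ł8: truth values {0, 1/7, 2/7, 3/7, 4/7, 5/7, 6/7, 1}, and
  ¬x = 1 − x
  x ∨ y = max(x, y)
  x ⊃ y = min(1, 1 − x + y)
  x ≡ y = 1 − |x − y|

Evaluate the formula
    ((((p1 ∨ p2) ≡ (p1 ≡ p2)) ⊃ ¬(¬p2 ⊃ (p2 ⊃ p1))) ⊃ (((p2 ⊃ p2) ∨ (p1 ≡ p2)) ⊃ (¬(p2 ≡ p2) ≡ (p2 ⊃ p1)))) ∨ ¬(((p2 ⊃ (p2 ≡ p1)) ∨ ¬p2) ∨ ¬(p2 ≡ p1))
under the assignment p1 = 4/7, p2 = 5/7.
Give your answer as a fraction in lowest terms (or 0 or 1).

p1 ∨ p2 = 4/7 ∨ 5/7 = 5/7
p1 ≡ p2 = 4/7 ≡ 5/7 = 6/7
(p1 ∨ p2) ≡ (p1 ≡ p2) = 5/7 ≡ 6/7 = 6/7
¬p2 = ¬5/7 = 2/7
p2 ⊃ p1 = 5/7 ⊃ 4/7 = 6/7
¬p2 ⊃ (p2 ⊃ p1) = 2/7 ⊃ 6/7 = 1
¬(¬p2 ⊃ (p2 ⊃ p1)) = ¬1 = 0
((p1 ∨ p2) ≡ (p1 ≡ p2)) ⊃ ¬(¬p2 ⊃ (p2 ⊃ p1)) = 6/7 ⊃ 0 = 1/7
p2 ⊃ p2 = 5/7 ⊃ 5/7 = 1
p1 ≡ p2 = 4/7 ≡ 5/7 = 6/7
(p2 ⊃ p2) ∨ (p1 ≡ p2) = 1 ∨ 6/7 = 1
p2 ≡ p2 = 5/7 ≡ 5/7 = 1
¬(p2 ≡ p2) = ¬1 = 0
p2 ⊃ p1 = 5/7 ⊃ 4/7 = 6/7
¬(p2 ≡ p2) ≡ (p2 ⊃ p1) = 0 ≡ 6/7 = 1/7
((p2 ⊃ p2) ∨ (p1 ≡ p2)) ⊃ (¬(p2 ≡ p2) ≡ (p2 ⊃ p1)) = 1 ⊃ 1/7 = 1/7
(((p1 ∨ p2) ≡ (p1 ≡ p2)) ⊃ ¬(¬p2 ⊃ (p2 ⊃ p1))) ⊃ (((p2 ⊃ p2) ∨ (p1 ≡ p2)) ⊃ (¬(p2 ≡ p2) ≡ (p2 ⊃ p1))) = 1/7 ⊃ 1/7 = 1
p2 ≡ p1 = 5/7 ≡ 4/7 = 6/7
p2 ⊃ (p2 ≡ p1) = 5/7 ⊃ 6/7 = 1
¬p2 = ¬5/7 = 2/7
(p2 ⊃ (p2 ≡ p1)) ∨ ¬p2 = 1 ∨ 2/7 = 1
p2 ≡ p1 = 5/7 ≡ 4/7 = 6/7
¬(p2 ≡ p1) = ¬6/7 = 1/7
((p2 ⊃ (p2 ≡ p1)) ∨ ¬p2) ∨ ¬(p2 ≡ p1) = 1 ∨ 1/7 = 1
¬(((p2 ⊃ (p2 ≡ p1)) ∨ ¬p2) ∨ ¬(p2 ≡ p1)) = ¬1 = 0
((((p1 ∨ p2) ≡ (p1 ≡ p2)) ⊃ ¬(¬p2 ⊃ (p2 ⊃ p1))) ⊃ (((p2 ⊃ p2) ∨ (p1 ≡ p2)) ⊃ (¬(p2 ≡ p2) ≡ (p2 ⊃ p1)))) ∨ ¬(((p2 ⊃ (p2 ≡ p1)) ∨ ¬p2) ∨ ¬(p2 ≡ p1)) = 1 ∨ 0 = 1

1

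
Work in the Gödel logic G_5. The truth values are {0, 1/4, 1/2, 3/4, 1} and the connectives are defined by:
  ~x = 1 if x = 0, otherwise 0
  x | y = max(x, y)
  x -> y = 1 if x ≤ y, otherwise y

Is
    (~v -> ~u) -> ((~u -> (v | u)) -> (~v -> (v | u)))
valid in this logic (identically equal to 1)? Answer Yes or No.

Yes

At u = 0, v = 1/4, for instance:
~v = ~1/4 = 0
~u = ~0 = 1
~v -> ~u = 0 -> 1 = 1
v | u = 1/4 | 0 = 1/4
~u -> (v | u) = 1 -> 1/4 = 1/4
~v -> (v | u) = 0 -> 1/4 = 1
(~u -> (v | u)) -> (~v -> (v | u)) = 1/4 -> 1 = 1
(~v -> ~u) -> ((~u -> (v | u)) -> (~v -> (v | u))) = 1 -> 1 = 1
and checking the remaining 24 assignments likewise gives ≥ 1 in every case.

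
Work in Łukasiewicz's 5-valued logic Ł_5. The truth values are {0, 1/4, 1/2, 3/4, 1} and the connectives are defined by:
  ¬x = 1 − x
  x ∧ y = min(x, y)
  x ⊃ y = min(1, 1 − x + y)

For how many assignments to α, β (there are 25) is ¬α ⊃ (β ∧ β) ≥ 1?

15

value 1: 15 assignments (counts)
value 3/4: 4 assignments
value 1/2: 3 assignments
value 1/4: 2 assignments
value 0: 1 assignment
So 15 of the 25 assignments meet the threshold.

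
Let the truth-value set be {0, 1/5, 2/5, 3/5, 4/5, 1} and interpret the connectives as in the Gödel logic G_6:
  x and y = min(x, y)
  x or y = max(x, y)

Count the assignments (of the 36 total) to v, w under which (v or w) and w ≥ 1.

value 1: 6 assignments (counts)
value 4/5: 6 assignments
value 3/5: 6 assignments
value 2/5: 6 assignments
value 1/5: 6 assignments
value 0: 6 assignments
So 6 of the 36 assignments meet the threshold.

6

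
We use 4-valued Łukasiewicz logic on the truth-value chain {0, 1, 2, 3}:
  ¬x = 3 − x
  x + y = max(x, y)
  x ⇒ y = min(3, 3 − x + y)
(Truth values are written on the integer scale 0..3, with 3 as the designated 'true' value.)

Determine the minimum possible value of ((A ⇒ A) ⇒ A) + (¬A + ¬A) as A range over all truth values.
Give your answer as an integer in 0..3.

Take A = 1:
A ⇒ A = 1 ⇒ 1 = 3
(A ⇒ A) ⇒ A = 3 ⇒ 1 = 1
¬A = ¬1 = 2
¬A = ¬1 = 2
¬A + ¬A = 2 + 2 = 2
((A ⇒ A) ⇒ A) + (¬A + ¬A) = 1 + 2 = 2
No assignment yields a value below 2, so this is the minimum.

2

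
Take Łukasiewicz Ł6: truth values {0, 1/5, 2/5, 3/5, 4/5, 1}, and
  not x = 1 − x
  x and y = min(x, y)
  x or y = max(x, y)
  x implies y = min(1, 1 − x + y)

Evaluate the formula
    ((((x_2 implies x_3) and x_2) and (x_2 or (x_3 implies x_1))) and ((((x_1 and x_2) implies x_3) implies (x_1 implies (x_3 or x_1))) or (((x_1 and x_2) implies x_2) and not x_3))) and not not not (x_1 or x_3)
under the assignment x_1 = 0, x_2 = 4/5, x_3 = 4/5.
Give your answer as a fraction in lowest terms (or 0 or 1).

x_2 implies x_3 = 4/5 implies 4/5 = 1
(x_2 implies x_3) and x_2 = 1 and 4/5 = 4/5
x_3 implies x_1 = 4/5 implies 0 = 1/5
x_2 or (x_3 implies x_1) = 4/5 or 1/5 = 4/5
((x_2 implies x_3) and x_2) and (x_2 or (x_3 implies x_1)) = 4/5 and 4/5 = 4/5
x_1 and x_2 = 0 and 4/5 = 0
(x_1 and x_2) implies x_3 = 0 implies 4/5 = 1
x_3 or x_1 = 4/5 or 0 = 4/5
x_1 implies (x_3 or x_1) = 0 implies 4/5 = 1
((x_1 and x_2) implies x_3) implies (x_1 implies (x_3 or x_1)) = 1 implies 1 = 1
x_1 and x_2 = 0 and 4/5 = 0
(x_1 and x_2) implies x_2 = 0 implies 4/5 = 1
not x_3 = not 4/5 = 1/5
((x_1 and x_2) implies x_2) and not x_3 = 1 and 1/5 = 1/5
(((x_1 and x_2) implies x_3) implies (x_1 implies (x_3 or x_1))) or (((x_1 and x_2) implies x_2) and not x_3) = 1 or 1/5 = 1
(((x_2 implies x_3) and x_2) and (x_2 or (x_3 implies x_1))) and ((((x_1 and x_2) implies x_3) implies (x_1 implies (x_3 or x_1))) or (((x_1 and x_2) implies x_2) and not x_3)) = 4/5 and 1 = 4/5
x_1 or x_3 = 0 or 4/5 = 4/5
not (x_1 or x_3) = not 4/5 = 1/5
not not (x_1 or x_3) = not 1/5 = 4/5
not not not (x_1 or x_3) = not 4/5 = 1/5
((((x_2 implies x_3) and x_2) and (x_2 or (x_3 implies x_1))) and ((((x_1 and x_2) implies x_3) implies (x_1 implies (x_3 or x_1))) or (((x_1 and x_2) implies x_2) and not x_3))) and not not not (x_1 or x_3) = 4/5 and 1/5 = 1/5

1/5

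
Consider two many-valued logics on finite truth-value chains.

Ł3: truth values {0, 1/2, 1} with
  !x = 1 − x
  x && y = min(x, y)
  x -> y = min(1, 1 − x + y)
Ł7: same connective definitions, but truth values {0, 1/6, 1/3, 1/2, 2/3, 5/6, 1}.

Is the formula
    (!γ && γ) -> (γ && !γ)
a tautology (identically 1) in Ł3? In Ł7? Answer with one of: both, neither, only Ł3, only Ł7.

both

In Ł3: every assignment gives 1 — tautology.
In Ł7: every assignment gives 1 — tautology.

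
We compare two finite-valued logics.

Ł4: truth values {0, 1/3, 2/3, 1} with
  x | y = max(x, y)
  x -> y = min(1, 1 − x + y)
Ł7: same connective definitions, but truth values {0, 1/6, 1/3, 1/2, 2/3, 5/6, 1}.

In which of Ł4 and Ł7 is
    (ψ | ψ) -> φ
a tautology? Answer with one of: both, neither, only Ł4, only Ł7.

In Ł4: at φ = 0, ψ = 1/3 the value is 2/3 — not a tautology.
In Ł7: at φ = 0, ψ = 1/6 the value is 5/6 — not a tautology.

neither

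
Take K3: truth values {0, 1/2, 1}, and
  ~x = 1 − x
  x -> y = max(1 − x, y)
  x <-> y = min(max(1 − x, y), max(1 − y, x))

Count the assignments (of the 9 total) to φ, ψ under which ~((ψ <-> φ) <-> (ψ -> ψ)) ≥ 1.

φ = 0, ψ = 0 ↦ 0  <
φ = 0, ψ = 1/2 ↦ 1/2  <
φ = 0, ψ = 1 ↦ 1  ≥
φ = 1/2, ψ = 0 ↦ 1/2  <
φ = 1/2, ψ = 1/2 ↦ 1/2  <
φ = 1/2, ψ = 1 ↦ 1/2  <
φ = 1, ψ = 0 ↦ 1  ≥
φ = 1, ψ = 1/2 ↦ 1/2  <
φ = 1, ψ = 1 ↦ 0  <
So 2 of the 9 assignments meet the threshold.

2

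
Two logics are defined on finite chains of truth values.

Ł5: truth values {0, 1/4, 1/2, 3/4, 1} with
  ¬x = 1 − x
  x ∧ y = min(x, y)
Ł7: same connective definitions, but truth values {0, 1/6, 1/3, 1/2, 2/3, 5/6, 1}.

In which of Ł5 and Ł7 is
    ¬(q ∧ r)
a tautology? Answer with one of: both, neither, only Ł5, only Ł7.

In Ł5: at q = 1/4, r = 1/4 the value is 3/4 — not a tautology.
In Ł7: at q = 1/6, r = 1/6 the value is 5/6 — not a tautology.

neither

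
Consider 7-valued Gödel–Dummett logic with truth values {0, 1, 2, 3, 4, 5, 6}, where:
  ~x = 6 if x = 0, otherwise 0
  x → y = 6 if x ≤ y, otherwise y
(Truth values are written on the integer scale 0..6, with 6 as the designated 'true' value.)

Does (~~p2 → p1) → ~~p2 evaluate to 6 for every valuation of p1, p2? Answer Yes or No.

No

Counterexample: take p1 = 0, p2 = 0.
~p2 = ~0 = 6
~~p2 = ~6 = 0
~~p2 → p1 = 0 → 0 = 6
~p2 = ~0 = 6
~~p2 = ~6 = 0
(~~p2 → p1) → ~~p2 = 6 → 0 = 0
This gives 0 ≠ 6.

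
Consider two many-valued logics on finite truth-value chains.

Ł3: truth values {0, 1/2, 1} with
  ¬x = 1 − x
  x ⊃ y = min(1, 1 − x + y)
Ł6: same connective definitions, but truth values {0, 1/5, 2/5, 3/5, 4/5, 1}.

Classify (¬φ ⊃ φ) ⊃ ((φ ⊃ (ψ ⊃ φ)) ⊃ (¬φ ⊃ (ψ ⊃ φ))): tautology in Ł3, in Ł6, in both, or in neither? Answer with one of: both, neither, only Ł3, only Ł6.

both

In Ł3: every assignment gives 1 — tautology.
In Ł6: every assignment gives 1 — tautology.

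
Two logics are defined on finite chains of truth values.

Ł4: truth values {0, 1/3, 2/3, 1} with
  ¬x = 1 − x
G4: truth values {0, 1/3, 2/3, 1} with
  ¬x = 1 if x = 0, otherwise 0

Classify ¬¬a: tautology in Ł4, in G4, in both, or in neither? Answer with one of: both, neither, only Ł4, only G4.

neither

In Ł4: at a = 0 the value is 0 — not a tautology.
In G4: at a = 0 the value is 0 — not a tautology.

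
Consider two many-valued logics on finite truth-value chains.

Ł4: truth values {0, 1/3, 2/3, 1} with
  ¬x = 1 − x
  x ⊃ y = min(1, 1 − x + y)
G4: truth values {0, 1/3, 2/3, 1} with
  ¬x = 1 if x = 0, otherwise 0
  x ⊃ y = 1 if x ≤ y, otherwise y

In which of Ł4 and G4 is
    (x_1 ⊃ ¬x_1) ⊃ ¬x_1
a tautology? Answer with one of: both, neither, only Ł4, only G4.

In Ł4: at x_1 = 1/3 the value is 2/3 — not a tautology.
In G4: every assignment gives 1 — tautology.

only G4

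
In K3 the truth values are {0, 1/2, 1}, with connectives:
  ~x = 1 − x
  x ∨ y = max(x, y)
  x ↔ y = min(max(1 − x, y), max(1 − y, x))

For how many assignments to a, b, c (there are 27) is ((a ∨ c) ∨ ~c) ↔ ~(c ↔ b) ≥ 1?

value 1: 6 assignments (counts)
value 1/2: 15 assignments
value 0: 6 assignments
So 6 of the 27 assignments meet the threshold.

6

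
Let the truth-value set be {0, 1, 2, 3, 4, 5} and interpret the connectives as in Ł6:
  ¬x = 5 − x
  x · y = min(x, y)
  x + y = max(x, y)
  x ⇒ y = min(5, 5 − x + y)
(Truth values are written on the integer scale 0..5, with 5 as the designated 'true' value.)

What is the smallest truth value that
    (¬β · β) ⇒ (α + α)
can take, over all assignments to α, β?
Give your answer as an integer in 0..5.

3

Take α = 0, β = 2:
¬β = ¬2 = 3
¬β · β = 3 · 2 = 2
α + α = 0 + 0 = 0
(¬β · β) ⇒ (α + α) = 2 ⇒ 0 = 3
No assignment yields a value below 3, so this is the minimum.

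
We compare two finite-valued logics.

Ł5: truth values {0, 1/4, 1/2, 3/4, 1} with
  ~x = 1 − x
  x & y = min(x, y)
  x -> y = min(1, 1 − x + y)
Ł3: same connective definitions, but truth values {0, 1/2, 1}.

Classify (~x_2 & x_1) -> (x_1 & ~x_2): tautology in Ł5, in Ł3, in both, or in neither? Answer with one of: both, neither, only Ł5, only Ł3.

In Ł5: every assignment gives 1 — tautology.
In Ł3: every assignment gives 1 — tautology.

both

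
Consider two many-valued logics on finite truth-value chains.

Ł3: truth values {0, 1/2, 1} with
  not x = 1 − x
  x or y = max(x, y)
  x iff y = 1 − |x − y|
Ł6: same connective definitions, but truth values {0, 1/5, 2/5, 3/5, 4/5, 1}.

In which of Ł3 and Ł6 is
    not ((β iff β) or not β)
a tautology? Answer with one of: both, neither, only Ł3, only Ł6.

In Ł3: at β = 0 the value is 0 — not a tautology.
In Ł6: at β = 0 the value is 0 — not a tautology.

neither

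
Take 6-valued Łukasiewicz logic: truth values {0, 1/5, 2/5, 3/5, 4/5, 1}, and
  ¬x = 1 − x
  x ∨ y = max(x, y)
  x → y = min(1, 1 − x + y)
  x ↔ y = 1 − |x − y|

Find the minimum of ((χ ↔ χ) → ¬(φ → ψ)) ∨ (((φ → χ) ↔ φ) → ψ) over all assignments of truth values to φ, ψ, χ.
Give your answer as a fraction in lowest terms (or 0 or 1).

2/5

Take φ = 2/5, ψ = 0, χ = 0:
χ ↔ χ = 0 ↔ 0 = 1
φ → ψ = 2/5 → 0 = 3/5
¬(φ → ψ) = ¬3/5 = 2/5
(χ ↔ χ) → ¬(φ → ψ) = 1 → 2/5 = 2/5
φ → χ = 2/5 → 0 = 3/5
(φ → χ) ↔ φ = 3/5 ↔ 2/5 = 4/5
((φ → χ) ↔ φ) → ψ = 4/5 → 0 = 1/5
((χ ↔ χ) → ¬(φ → ψ)) ∨ (((φ → χ) ↔ φ) → ψ) = 2/5 ∨ 1/5 = 2/5
No assignment yields a value below 2/5, so this is the minimum.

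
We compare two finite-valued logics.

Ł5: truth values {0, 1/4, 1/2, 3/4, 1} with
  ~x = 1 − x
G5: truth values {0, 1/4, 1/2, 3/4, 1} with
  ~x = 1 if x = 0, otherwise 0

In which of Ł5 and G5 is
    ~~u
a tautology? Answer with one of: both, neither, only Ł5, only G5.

In Ł5: at u = 0 the value is 0 — not a tautology.
In G5: at u = 0 the value is 0 — not a tautology.

neither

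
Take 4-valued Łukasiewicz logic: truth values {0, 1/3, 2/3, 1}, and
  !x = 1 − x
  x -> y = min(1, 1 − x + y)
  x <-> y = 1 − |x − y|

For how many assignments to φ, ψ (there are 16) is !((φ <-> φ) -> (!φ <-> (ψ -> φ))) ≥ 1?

φ = 0, ψ = 0 ↦ 0  <
φ = 0, ψ = 1/3 ↦ 1/3  <
φ = 0, ψ = 2/3 ↦ 2/3  <
φ = 0, ψ = 1 ↦ 1  ≥
φ = 1/3, ψ = 0 ↦ 1/3  <
φ = 1/3, ψ = 1/3 ↦ 1/3  <
φ = 1/3, ψ = 2/3 ↦ 0  <
φ = 1/3, ψ = 1 ↦ 1/3  <
φ = 2/3, ψ = 0 ↦ 2/3  <
φ = 2/3, ψ = 1/3 ↦ 2/3  <
φ = 2/3, ψ = 2/3 ↦ 2/3  <
φ = 2/3, ψ = 1 ↦ 1/3  <
φ = 1, ψ = 0 ↦ 1  ≥
φ = 1, ψ = 1/3 ↦ 1  ≥
φ = 1, ψ = 2/3 ↦ 1  ≥
φ = 1, ψ = 1 ↦ 1  ≥
So 5 of the 16 assignments meet the threshold.

5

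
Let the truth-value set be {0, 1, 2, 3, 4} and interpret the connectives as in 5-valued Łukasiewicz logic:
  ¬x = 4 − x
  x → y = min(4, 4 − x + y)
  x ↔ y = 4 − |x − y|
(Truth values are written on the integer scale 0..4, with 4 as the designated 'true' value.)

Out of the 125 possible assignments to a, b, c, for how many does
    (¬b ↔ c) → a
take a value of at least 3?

88

value 4: 65 assignments (counts)
value 3: 23 assignments (counts)
value 2: 19 assignments
value 1: 13 assignments
value 0: 5 assignments
So 88 of the 125 assignments meet the threshold.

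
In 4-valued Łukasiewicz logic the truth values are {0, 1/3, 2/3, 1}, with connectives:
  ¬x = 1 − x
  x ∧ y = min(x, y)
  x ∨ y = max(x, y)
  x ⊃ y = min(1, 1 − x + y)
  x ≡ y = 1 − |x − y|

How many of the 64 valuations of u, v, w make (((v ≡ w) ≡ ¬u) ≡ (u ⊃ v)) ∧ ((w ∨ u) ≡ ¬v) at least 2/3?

value 1: 5 assignments (counts)
value 2/3: 24 assignments (counts)
value 1/3: 24 assignments
value 0: 11 assignments
So 29 of the 64 assignments meet the threshold.

29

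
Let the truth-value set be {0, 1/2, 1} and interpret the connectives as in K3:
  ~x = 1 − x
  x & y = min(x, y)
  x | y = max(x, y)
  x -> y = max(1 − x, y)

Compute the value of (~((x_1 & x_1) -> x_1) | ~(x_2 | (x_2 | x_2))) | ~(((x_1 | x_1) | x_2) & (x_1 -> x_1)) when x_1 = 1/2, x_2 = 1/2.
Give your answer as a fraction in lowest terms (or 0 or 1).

1/2

x_1 & x_1 = 1/2 & 1/2 = 1/2
(x_1 & x_1) -> x_1 = 1/2 -> 1/2 = 1/2
~((x_1 & x_1) -> x_1) = ~1/2 = 1/2
x_2 | x_2 = 1/2 | 1/2 = 1/2
x_2 | (x_2 | x_2) = 1/2 | 1/2 = 1/2
~(x_2 | (x_2 | x_2)) = ~1/2 = 1/2
~((x_1 & x_1) -> x_1) | ~(x_2 | (x_2 | x_2)) = 1/2 | 1/2 = 1/2
x_1 | x_1 = 1/2 | 1/2 = 1/2
(x_1 | x_1) | x_2 = 1/2 | 1/2 = 1/2
x_1 -> x_1 = 1/2 -> 1/2 = 1/2
((x_1 | x_1) | x_2) & (x_1 -> x_1) = 1/2 & 1/2 = 1/2
~(((x_1 | x_1) | x_2) & (x_1 -> x_1)) = ~1/2 = 1/2
(~((x_1 & x_1) -> x_1) | ~(x_2 | (x_2 | x_2))) | ~(((x_1 | x_1) | x_2) & (x_1 -> x_1)) = 1/2 | 1/2 = 1/2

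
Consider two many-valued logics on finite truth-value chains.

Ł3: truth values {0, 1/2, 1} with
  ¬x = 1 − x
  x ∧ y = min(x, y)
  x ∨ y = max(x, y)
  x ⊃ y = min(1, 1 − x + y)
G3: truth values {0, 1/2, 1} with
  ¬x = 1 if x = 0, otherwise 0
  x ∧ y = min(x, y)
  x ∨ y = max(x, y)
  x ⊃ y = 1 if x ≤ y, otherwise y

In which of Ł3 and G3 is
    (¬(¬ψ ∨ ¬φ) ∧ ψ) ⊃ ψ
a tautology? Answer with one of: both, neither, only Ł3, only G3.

both

In Ł3: every assignment gives 1 — tautology.
In G3: every assignment gives 1 — tautology.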